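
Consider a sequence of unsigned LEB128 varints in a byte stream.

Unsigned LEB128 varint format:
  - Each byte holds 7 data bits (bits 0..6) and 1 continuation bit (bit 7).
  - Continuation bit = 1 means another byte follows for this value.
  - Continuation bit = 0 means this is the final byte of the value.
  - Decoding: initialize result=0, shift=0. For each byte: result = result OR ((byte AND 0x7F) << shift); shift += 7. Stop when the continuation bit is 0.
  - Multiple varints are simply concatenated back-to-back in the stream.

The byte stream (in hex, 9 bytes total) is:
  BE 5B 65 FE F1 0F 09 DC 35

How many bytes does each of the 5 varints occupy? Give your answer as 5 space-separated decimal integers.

Answer: 2 1 3 1 2

Derivation:
  byte[0]=0xBE cont=1 payload=0x3E=62: acc |= 62<<0 -> acc=62 shift=7
  byte[1]=0x5B cont=0 payload=0x5B=91: acc |= 91<<7 -> acc=11710 shift=14 [end]
Varint 1: bytes[0:2] = BE 5B -> value 11710 (2 byte(s))
  byte[2]=0x65 cont=0 payload=0x65=101: acc |= 101<<0 -> acc=101 shift=7 [end]
Varint 2: bytes[2:3] = 65 -> value 101 (1 byte(s))
  byte[3]=0xFE cont=1 payload=0x7E=126: acc |= 126<<0 -> acc=126 shift=7
  byte[4]=0xF1 cont=1 payload=0x71=113: acc |= 113<<7 -> acc=14590 shift=14
  byte[5]=0x0F cont=0 payload=0x0F=15: acc |= 15<<14 -> acc=260350 shift=21 [end]
Varint 3: bytes[3:6] = FE F1 0F -> value 260350 (3 byte(s))
  byte[6]=0x09 cont=0 payload=0x09=9: acc |= 9<<0 -> acc=9 shift=7 [end]
Varint 4: bytes[6:7] = 09 -> value 9 (1 byte(s))
  byte[7]=0xDC cont=1 payload=0x5C=92: acc |= 92<<0 -> acc=92 shift=7
  byte[8]=0x35 cont=0 payload=0x35=53: acc |= 53<<7 -> acc=6876 shift=14 [end]
Varint 5: bytes[7:9] = DC 35 -> value 6876 (2 byte(s))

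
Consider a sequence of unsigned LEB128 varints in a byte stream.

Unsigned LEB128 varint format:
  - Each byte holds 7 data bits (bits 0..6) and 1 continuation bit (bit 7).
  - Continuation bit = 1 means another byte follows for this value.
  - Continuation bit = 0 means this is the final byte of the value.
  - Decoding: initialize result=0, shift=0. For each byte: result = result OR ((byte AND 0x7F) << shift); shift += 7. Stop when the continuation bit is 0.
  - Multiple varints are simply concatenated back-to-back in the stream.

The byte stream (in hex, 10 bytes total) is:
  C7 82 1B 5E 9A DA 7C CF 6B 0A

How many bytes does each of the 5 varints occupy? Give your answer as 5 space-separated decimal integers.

  byte[0]=0xC7 cont=1 payload=0x47=71: acc |= 71<<0 -> acc=71 shift=7
  byte[1]=0x82 cont=1 payload=0x02=2: acc |= 2<<7 -> acc=327 shift=14
  byte[2]=0x1B cont=0 payload=0x1B=27: acc |= 27<<14 -> acc=442695 shift=21 [end]
Varint 1: bytes[0:3] = C7 82 1B -> value 442695 (3 byte(s))
  byte[3]=0x5E cont=0 payload=0x5E=94: acc |= 94<<0 -> acc=94 shift=7 [end]
Varint 2: bytes[3:4] = 5E -> value 94 (1 byte(s))
  byte[4]=0x9A cont=1 payload=0x1A=26: acc |= 26<<0 -> acc=26 shift=7
  byte[5]=0xDA cont=1 payload=0x5A=90: acc |= 90<<7 -> acc=11546 shift=14
  byte[6]=0x7C cont=0 payload=0x7C=124: acc |= 124<<14 -> acc=2043162 shift=21 [end]
Varint 3: bytes[4:7] = 9A DA 7C -> value 2043162 (3 byte(s))
  byte[7]=0xCF cont=1 payload=0x4F=79: acc |= 79<<0 -> acc=79 shift=7
  byte[8]=0x6B cont=0 payload=0x6B=107: acc |= 107<<7 -> acc=13775 shift=14 [end]
Varint 4: bytes[7:9] = CF 6B -> value 13775 (2 byte(s))
  byte[9]=0x0A cont=0 payload=0x0A=10: acc |= 10<<0 -> acc=10 shift=7 [end]
Varint 5: bytes[9:10] = 0A -> value 10 (1 byte(s))

Answer: 3 1 3 2 1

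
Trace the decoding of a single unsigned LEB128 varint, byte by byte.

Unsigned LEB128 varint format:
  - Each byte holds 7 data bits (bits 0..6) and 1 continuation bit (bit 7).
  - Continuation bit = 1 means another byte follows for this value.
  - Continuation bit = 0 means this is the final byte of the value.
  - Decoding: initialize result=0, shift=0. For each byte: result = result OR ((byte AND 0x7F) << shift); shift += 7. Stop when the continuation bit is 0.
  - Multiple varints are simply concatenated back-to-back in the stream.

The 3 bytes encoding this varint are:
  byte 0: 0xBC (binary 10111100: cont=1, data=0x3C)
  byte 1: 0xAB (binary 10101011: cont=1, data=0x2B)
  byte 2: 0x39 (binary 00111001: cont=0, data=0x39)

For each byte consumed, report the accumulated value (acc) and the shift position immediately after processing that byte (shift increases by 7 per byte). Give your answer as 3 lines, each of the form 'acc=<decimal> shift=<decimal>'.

byte 0=0xBC: payload=0x3C=60, contrib = 60<<0 = 60; acc -> 60, shift -> 7
byte 1=0xAB: payload=0x2B=43, contrib = 43<<7 = 5504; acc -> 5564, shift -> 14
byte 2=0x39: payload=0x39=57, contrib = 57<<14 = 933888; acc -> 939452, shift -> 21

Answer: acc=60 shift=7
acc=5564 shift=14
acc=939452 shift=21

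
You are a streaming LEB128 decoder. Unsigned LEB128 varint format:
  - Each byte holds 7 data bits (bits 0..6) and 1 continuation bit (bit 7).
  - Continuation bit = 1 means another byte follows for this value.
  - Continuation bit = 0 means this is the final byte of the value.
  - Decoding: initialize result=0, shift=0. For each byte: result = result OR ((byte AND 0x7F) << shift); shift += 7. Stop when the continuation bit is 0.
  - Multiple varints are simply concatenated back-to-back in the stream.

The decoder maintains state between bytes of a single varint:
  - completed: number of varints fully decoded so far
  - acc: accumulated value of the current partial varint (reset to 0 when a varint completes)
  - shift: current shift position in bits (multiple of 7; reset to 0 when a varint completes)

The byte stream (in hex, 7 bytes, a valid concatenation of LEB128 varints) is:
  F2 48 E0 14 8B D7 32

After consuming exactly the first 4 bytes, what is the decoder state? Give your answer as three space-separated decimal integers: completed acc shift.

byte[0]=0xF2 cont=1 payload=0x72: acc |= 114<<0 -> completed=0 acc=114 shift=7
byte[1]=0x48 cont=0 payload=0x48: varint #1 complete (value=9330); reset -> completed=1 acc=0 shift=0
byte[2]=0xE0 cont=1 payload=0x60: acc |= 96<<0 -> completed=1 acc=96 shift=7
byte[3]=0x14 cont=0 payload=0x14: varint #2 complete (value=2656); reset -> completed=2 acc=0 shift=0

Answer: 2 0 0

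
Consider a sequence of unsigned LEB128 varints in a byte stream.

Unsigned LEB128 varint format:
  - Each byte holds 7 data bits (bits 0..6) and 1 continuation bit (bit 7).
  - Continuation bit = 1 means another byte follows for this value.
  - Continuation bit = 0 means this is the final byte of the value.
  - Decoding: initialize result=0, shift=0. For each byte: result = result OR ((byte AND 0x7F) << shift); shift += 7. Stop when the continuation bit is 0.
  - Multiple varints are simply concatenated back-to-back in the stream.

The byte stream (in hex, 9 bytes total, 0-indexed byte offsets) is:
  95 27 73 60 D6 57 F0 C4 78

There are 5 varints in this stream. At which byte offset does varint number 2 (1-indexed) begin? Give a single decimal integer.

  byte[0]=0x95 cont=1 payload=0x15=21: acc |= 21<<0 -> acc=21 shift=7
  byte[1]=0x27 cont=0 payload=0x27=39: acc |= 39<<7 -> acc=5013 shift=14 [end]
Varint 1: bytes[0:2] = 95 27 -> value 5013 (2 byte(s))
  byte[2]=0x73 cont=0 payload=0x73=115: acc |= 115<<0 -> acc=115 shift=7 [end]
Varint 2: bytes[2:3] = 73 -> value 115 (1 byte(s))
  byte[3]=0x60 cont=0 payload=0x60=96: acc |= 96<<0 -> acc=96 shift=7 [end]
Varint 3: bytes[3:4] = 60 -> value 96 (1 byte(s))
  byte[4]=0xD6 cont=1 payload=0x56=86: acc |= 86<<0 -> acc=86 shift=7
  byte[5]=0x57 cont=0 payload=0x57=87: acc |= 87<<7 -> acc=11222 shift=14 [end]
Varint 4: bytes[4:6] = D6 57 -> value 11222 (2 byte(s))
  byte[6]=0xF0 cont=1 payload=0x70=112: acc |= 112<<0 -> acc=112 shift=7
  byte[7]=0xC4 cont=1 payload=0x44=68: acc |= 68<<7 -> acc=8816 shift=14
  byte[8]=0x78 cont=0 payload=0x78=120: acc |= 120<<14 -> acc=1974896 shift=21 [end]
Varint 5: bytes[6:9] = F0 C4 78 -> value 1974896 (3 byte(s))

Answer: 2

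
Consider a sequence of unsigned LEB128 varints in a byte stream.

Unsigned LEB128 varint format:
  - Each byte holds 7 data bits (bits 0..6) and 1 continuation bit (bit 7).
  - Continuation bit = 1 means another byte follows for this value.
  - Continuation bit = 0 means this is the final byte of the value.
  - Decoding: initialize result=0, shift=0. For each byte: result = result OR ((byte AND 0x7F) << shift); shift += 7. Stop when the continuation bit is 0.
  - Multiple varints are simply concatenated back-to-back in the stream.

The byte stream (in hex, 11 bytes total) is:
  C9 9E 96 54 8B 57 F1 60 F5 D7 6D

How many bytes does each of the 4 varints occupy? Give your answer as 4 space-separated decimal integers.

  byte[0]=0xC9 cont=1 payload=0x49=73: acc |= 73<<0 -> acc=73 shift=7
  byte[1]=0x9E cont=1 payload=0x1E=30: acc |= 30<<7 -> acc=3913 shift=14
  byte[2]=0x96 cont=1 payload=0x16=22: acc |= 22<<14 -> acc=364361 shift=21
  byte[3]=0x54 cont=0 payload=0x54=84: acc |= 84<<21 -> acc=176525129 shift=28 [end]
Varint 1: bytes[0:4] = C9 9E 96 54 -> value 176525129 (4 byte(s))
  byte[4]=0x8B cont=1 payload=0x0B=11: acc |= 11<<0 -> acc=11 shift=7
  byte[5]=0x57 cont=0 payload=0x57=87: acc |= 87<<7 -> acc=11147 shift=14 [end]
Varint 2: bytes[4:6] = 8B 57 -> value 11147 (2 byte(s))
  byte[6]=0xF1 cont=1 payload=0x71=113: acc |= 113<<0 -> acc=113 shift=7
  byte[7]=0x60 cont=0 payload=0x60=96: acc |= 96<<7 -> acc=12401 shift=14 [end]
Varint 3: bytes[6:8] = F1 60 -> value 12401 (2 byte(s))
  byte[8]=0xF5 cont=1 payload=0x75=117: acc |= 117<<0 -> acc=117 shift=7
  byte[9]=0xD7 cont=1 payload=0x57=87: acc |= 87<<7 -> acc=11253 shift=14
  byte[10]=0x6D cont=0 payload=0x6D=109: acc |= 109<<14 -> acc=1797109 shift=21 [end]
Varint 4: bytes[8:11] = F5 D7 6D -> value 1797109 (3 byte(s))

Answer: 4 2 2 3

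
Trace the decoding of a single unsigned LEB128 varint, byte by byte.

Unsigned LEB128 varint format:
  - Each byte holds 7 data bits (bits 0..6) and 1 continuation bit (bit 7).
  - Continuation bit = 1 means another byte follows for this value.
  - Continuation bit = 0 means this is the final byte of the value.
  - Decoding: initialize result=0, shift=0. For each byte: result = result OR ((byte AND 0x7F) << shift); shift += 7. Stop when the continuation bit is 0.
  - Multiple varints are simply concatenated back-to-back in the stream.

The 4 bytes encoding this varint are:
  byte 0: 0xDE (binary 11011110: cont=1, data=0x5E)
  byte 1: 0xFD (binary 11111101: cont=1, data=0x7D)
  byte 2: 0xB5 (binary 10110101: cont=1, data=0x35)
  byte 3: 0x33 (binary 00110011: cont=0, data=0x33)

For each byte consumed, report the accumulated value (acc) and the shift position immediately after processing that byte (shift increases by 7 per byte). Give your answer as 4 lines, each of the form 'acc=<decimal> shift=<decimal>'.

byte 0=0xDE: payload=0x5E=94, contrib = 94<<0 = 94; acc -> 94, shift -> 7
byte 1=0xFD: payload=0x7D=125, contrib = 125<<7 = 16000; acc -> 16094, shift -> 14
byte 2=0xB5: payload=0x35=53, contrib = 53<<14 = 868352; acc -> 884446, shift -> 21
byte 3=0x33: payload=0x33=51, contrib = 51<<21 = 106954752; acc -> 107839198, shift -> 28

Answer: acc=94 shift=7
acc=16094 shift=14
acc=884446 shift=21
acc=107839198 shift=28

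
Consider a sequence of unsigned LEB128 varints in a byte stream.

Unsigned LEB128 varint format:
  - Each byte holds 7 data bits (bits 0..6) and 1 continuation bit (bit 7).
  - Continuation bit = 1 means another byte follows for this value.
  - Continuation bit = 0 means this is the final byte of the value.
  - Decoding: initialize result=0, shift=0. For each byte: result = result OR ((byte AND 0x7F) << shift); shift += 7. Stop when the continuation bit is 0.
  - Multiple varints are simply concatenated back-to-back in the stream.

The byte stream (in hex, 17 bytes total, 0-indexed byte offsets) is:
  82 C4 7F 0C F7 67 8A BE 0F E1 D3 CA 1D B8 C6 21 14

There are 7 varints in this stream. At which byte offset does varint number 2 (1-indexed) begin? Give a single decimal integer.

Answer: 3

Derivation:
  byte[0]=0x82 cont=1 payload=0x02=2: acc |= 2<<0 -> acc=2 shift=7
  byte[1]=0xC4 cont=1 payload=0x44=68: acc |= 68<<7 -> acc=8706 shift=14
  byte[2]=0x7F cont=0 payload=0x7F=127: acc |= 127<<14 -> acc=2089474 shift=21 [end]
Varint 1: bytes[0:3] = 82 C4 7F -> value 2089474 (3 byte(s))
  byte[3]=0x0C cont=0 payload=0x0C=12: acc |= 12<<0 -> acc=12 shift=7 [end]
Varint 2: bytes[3:4] = 0C -> value 12 (1 byte(s))
  byte[4]=0xF7 cont=1 payload=0x77=119: acc |= 119<<0 -> acc=119 shift=7
  byte[5]=0x67 cont=0 payload=0x67=103: acc |= 103<<7 -> acc=13303 shift=14 [end]
Varint 3: bytes[4:6] = F7 67 -> value 13303 (2 byte(s))
  byte[6]=0x8A cont=1 payload=0x0A=10: acc |= 10<<0 -> acc=10 shift=7
  byte[7]=0xBE cont=1 payload=0x3E=62: acc |= 62<<7 -> acc=7946 shift=14
  byte[8]=0x0F cont=0 payload=0x0F=15: acc |= 15<<14 -> acc=253706 shift=21 [end]
Varint 4: bytes[6:9] = 8A BE 0F -> value 253706 (3 byte(s))
  byte[9]=0xE1 cont=1 payload=0x61=97: acc |= 97<<0 -> acc=97 shift=7
  byte[10]=0xD3 cont=1 payload=0x53=83: acc |= 83<<7 -> acc=10721 shift=14
  byte[11]=0xCA cont=1 payload=0x4A=74: acc |= 74<<14 -> acc=1223137 shift=21
  byte[12]=0x1D cont=0 payload=0x1D=29: acc |= 29<<21 -> acc=62040545 shift=28 [end]
Varint 5: bytes[9:13] = E1 D3 CA 1D -> value 62040545 (4 byte(s))
  byte[13]=0xB8 cont=1 payload=0x38=56: acc |= 56<<0 -> acc=56 shift=7
  byte[14]=0xC6 cont=1 payload=0x46=70: acc |= 70<<7 -> acc=9016 shift=14
  byte[15]=0x21 cont=0 payload=0x21=33: acc |= 33<<14 -> acc=549688 shift=21 [end]
Varint 6: bytes[13:16] = B8 C6 21 -> value 549688 (3 byte(s))
  byte[16]=0x14 cont=0 payload=0x14=20: acc |= 20<<0 -> acc=20 shift=7 [end]
Varint 7: bytes[16:17] = 14 -> value 20 (1 byte(s))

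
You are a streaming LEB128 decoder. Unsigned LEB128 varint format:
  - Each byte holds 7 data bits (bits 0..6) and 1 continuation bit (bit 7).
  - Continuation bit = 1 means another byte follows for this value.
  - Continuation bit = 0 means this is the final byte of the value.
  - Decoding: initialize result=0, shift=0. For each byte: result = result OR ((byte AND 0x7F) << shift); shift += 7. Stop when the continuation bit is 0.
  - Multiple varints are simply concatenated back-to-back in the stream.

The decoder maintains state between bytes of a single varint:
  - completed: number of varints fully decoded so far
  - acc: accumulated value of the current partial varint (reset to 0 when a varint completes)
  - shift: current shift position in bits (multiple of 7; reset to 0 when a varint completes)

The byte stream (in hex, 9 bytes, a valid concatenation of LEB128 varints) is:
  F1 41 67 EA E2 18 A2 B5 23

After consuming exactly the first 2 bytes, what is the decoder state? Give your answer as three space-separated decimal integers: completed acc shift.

Answer: 1 0 0

Derivation:
byte[0]=0xF1 cont=1 payload=0x71: acc |= 113<<0 -> completed=0 acc=113 shift=7
byte[1]=0x41 cont=0 payload=0x41: varint #1 complete (value=8433); reset -> completed=1 acc=0 shift=0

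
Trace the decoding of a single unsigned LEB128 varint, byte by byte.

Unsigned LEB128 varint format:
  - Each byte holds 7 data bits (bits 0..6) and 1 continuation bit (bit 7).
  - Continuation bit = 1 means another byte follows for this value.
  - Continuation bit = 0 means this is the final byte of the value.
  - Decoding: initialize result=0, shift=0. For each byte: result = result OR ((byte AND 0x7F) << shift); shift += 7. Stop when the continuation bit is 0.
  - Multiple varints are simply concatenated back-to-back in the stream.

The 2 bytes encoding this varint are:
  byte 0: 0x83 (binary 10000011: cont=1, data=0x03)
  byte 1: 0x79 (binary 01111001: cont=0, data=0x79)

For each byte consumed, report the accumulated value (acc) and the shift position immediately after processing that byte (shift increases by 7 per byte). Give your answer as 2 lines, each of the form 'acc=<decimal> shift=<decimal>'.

byte 0=0x83: payload=0x03=3, contrib = 3<<0 = 3; acc -> 3, shift -> 7
byte 1=0x79: payload=0x79=121, contrib = 121<<7 = 15488; acc -> 15491, shift -> 14

Answer: acc=3 shift=7
acc=15491 shift=14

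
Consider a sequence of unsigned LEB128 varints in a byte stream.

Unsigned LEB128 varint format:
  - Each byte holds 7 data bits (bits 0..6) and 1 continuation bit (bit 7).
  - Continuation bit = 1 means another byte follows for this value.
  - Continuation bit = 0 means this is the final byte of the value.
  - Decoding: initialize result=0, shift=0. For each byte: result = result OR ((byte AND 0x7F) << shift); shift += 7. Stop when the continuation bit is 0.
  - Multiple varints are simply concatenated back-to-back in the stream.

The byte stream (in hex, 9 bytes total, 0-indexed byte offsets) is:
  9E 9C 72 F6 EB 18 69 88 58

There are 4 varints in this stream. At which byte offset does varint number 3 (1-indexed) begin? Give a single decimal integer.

Answer: 6

Derivation:
  byte[0]=0x9E cont=1 payload=0x1E=30: acc |= 30<<0 -> acc=30 shift=7
  byte[1]=0x9C cont=1 payload=0x1C=28: acc |= 28<<7 -> acc=3614 shift=14
  byte[2]=0x72 cont=0 payload=0x72=114: acc |= 114<<14 -> acc=1871390 shift=21 [end]
Varint 1: bytes[0:3] = 9E 9C 72 -> value 1871390 (3 byte(s))
  byte[3]=0xF6 cont=1 payload=0x76=118: acc |= 118<<0 -> acc=118 shift=7
  byte[4]=0xEB cont=1 payload=0x6B=107: acc |= 107<<7 -> acc=13814 shift=14
  byte[5]=0x18 cont=0 payload=0x18=24: acc |= 24<<14 -> acc=407030 shift=21 [end]
Varint 2: bytes[3:6] = F6 EB 18 -> value 407030 (3 byte(s))
  byte[6]=0x69 cont=0 payload=0x69=105: acc |= 105<<0 -> acc=105 shift=7 [end]
Varint 3: bytes[6:7] = 69 -> value 105 (1 byte(s))
  byte[7]=0x88 cont=1 payload=0x08=8: acc |= 8<<0 -> acc=8 shift=7
  byte[8]=0x58 cont=0 payload=0x58=88: acc |= 88<<7 -> acc=11272 shift=14 [end]
Varint 4: bytes[7:9] = 88 58 -> value 11272 (2 byte(s))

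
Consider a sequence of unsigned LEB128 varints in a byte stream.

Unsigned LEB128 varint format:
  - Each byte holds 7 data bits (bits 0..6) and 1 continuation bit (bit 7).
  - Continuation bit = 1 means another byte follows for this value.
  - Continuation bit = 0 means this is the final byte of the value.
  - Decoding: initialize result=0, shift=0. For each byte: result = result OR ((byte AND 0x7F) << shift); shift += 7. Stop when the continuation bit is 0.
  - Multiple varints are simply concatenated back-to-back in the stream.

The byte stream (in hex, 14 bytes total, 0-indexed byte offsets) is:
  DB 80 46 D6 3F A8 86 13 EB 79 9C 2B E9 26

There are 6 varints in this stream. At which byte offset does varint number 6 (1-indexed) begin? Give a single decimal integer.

  byte[0]=0xDB cont=1 payload=0x5B=91: acc |= 91<<0 -> acc=91 shift=7
  byte[1]=0x80 cont=1 payload=0x00=0: acc |= 0<<7 -> acc=91 shift=14
  byte[2]=0x46 cont=0 payload=0x46=70: acc |= 70<<14 -> acc=1146971 shift=21 [end]
Varint 1: bytes[0:3] = DB 80 46 -> value 1146971 (3 byte(s))
  byte[3]=0xD6 cont=1 payload=0x56=86: acc |= 86<<0 -> acc=86 shift=7
  byte[4]=0x3F cont=0 payload=0x3F=63: acc |= 63<<7 -> acc=8150 shift=14 [end]
Varint 2: bytes[3:5] = D6 3F -> value 8150 (2 byte(s))
  byte[5]=0xA8 cont=1 payload=0x28=40: acc |= 40<<0 -> acc=40 shift=7
  byte[6]=0x86 cont=1 payload=0x06=6: acc |= 6<<7 -> acc=808 shift=14
  byte[7]=0x13 cont=0 payload=0x13=19: acc |= 19<<14 -> acc=312104 shift=21 [end]
Varint 3: bytes[5:8] = A8 86 13 -> value 312104 (3 byte(s))
  byte[8]=0xEB cont=1 payload=0x6B=107: acc |= 107<<0 -> acc=107 shift=7
  byte[9]=0x79 cont=0 payload=0x79=121: acc |= 121<<7 -> acc=15595 shift=14 [end]
Varint 4: bytes[8:10] = EB 79 -> value 15595 (2 byte(s))
  byte[10]=0x9C cont=1 payload=0x1C=28: acc |= 28<<0 -> acc=28 shift=7
  byte[11]=0x2B cont=0 payload=0x2B=43: acc |= 43<<7 -> acc=5532 shift=14 [end]
Varint 5: bytes[10:12] = 9C 2B -> value 5532 (2 byte(s))
  byte[12]=0xE9 cont=1 payload=0x69=105: acc |= 105<<0 -> acc=105 shift=7
  byte[13]=0x26 cont=0 payload=0x26=38: acc |= 38<<7 -> acc=4969 shift=14 [end]
Varint 6: bytes[12:14] = E9 26 -> value 4969 (2 byte(s))

Answer: 12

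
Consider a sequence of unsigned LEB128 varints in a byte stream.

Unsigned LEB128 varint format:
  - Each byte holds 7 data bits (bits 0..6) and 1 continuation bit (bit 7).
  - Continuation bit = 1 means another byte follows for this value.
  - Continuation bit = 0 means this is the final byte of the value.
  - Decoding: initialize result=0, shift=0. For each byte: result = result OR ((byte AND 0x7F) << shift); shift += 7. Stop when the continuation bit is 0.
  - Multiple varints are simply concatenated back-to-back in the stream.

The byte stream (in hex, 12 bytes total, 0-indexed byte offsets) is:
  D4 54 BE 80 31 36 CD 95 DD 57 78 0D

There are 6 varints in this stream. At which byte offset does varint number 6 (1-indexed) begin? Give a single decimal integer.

Answer: 11

Derivation:
  byte[0]=0xD4 cont=1 payload=0x54=84: acc |= 84<<0 -> acc=84 shift=7
  byte[1]=0x54 cont=0 payload=0x54=84: acc |= 84<<7 -> acc=10836 shift=14 [end]
Varint 1: bytes[0:2] = D4 54 -> value 10836 (2 byte(s))
  byte[2]=0xBE cont=1 payload=0x3E=62: acc |= 62<<0 -> acc=62 shift=7
  byte[3]=0x80 cont=1 payload=0x00=0: acc |= 0<<7 -> acc=62 shift=14
  byte[4]=0x31 cont=0 payload=0x31=49: acc |= 49<<14 -> acc=802878 shift=21 [end]
Varint 2: bytes[2:5] = BE 80 31 -> value 802878 (3 byte(s))
  byte[5]=0x36 cont=0 payload=0x36=54: acc |= 54<<0 -> acc=54 shift=7 [end]
Varint 3: bytes[5:6] = 36 -> value 54 (1 byte(s))
  byte[6]=0xCD cont=1 payload=0x4D=77: acc |= 77<<0 -> acc=77 shift=7
  byte[7]=0x95 cont=1 payload=0x15=21: acc |= 21<<7 -> acc=2765 shift=14
  byte[8]=0xDD cont=1 payload=0x5D=93: acc |= 93<<14 -> acc=1526477 shift=21
  byte[9]=0x57 cont=0 payload=0x57=87: acc |= 87<<21 -> acc=183978701 shift=28 [end]
Varint 4: bytes[6:10] = CD 95 DD 57 -> value 183978701 (4 byte(s))
  byte[10]=0x78 cont=0 payload=0x78=120: acc |= 120<<0 -> acc=120 shift=7 [end]
Varint 5: bytes[10:11] = 78 -> value 120 (1 byte(s))
  byte[11]=0x0D cont=0 payload=0x0D=13: acc |= 13<<0 -> acc=13 shift=7 [end]
Varint 6: bytes[11:12] = 0D -> value 13 (1 byte(s))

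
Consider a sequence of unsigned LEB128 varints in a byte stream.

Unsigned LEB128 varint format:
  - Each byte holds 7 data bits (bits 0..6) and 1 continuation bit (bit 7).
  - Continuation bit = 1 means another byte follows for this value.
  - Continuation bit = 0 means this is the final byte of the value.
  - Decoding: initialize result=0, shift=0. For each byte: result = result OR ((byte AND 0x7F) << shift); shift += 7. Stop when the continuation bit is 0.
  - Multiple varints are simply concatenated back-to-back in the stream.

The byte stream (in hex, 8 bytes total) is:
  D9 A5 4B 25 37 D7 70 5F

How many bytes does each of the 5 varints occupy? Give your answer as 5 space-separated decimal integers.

  byte[0]=0xD9 cont=1 payload=0x59=89: acc |= 89<<0 -> acc=89 shift=7
  byte[1]=0xA5 cont=1 payload=0x25=37: acc |= 37<<7 -> acc=4825 shift=14
  byte[2]=0x4B cont=0 payload=0x4B=75: acc |= 75<<14 -> acc=1233625 shift=21 [end]
Varint 1: bytes[0:3] = D9 A5 4B -> value 1233625 (3 byte(s))
  byte[3]=0x25 cont=0 payload=0x25=37: acc |= 37<<0 -> acc=37 shift=7 [end]
Varint 2: bytes[3:4] = 25 -> value 37 (1 byte(s))
  byte[4]=0x37 cont=0 payload=0x37=55: acc |= 55<<0 -> acc=55 shift=7 [end]
Varint 3: bytes[4:5] = 37 -> value 55 (1 byte(s))
  byte[5]=0xD7 cont=1 payload=0x57=87: acc |= 87<<0 -> acc=87 shift=7
  byte[6]=0x70 cont=0 payload=0x70=112: acc |= 112<<7 -> acc=14423 shift=14 [end]
Varint 4: bytes[5:7] = D7 70 -> value 14423 (2 byte(s))
  byte[7]=0x5F cont=0 payload=0x5F=95: acc |= 95<<0 -> acc=95 shift=7 [end]
Varint 5: bytes[7:8] = 5F -> value 95 (1 byte(s))

Answer: 3 1 1 2 1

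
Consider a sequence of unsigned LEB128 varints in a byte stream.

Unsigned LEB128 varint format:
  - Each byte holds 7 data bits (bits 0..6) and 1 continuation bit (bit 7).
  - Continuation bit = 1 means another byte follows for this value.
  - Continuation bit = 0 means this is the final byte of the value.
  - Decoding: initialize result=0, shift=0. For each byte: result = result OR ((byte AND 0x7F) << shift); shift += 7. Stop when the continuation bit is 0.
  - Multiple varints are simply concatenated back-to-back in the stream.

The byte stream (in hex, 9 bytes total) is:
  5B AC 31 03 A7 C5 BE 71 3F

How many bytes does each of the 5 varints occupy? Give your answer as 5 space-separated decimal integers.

  byte[0]=0x5B cont=0 payload=0x5B=91: acc |= 91<<0 -> acc=91 shift=7 [end]
Varint 1: bytes[0:1] = 5B -> value 91 (1 byte(s))
  byte[1]=0xAC cont=1 payload=0x2C=44: acc |= 44<<0 -> acc=44 shift=7
  byte[2]=0x31 cont=0 payload=0x31=49: acc |= 49<<7 -> acc=6316 shift=14 [end]
Varint 2: bytes[1:3] = AC 31 -> value 6316 (2 byte(s))
  byte[3]=0x03 cont=0 payload=0x03=3: acc |= 3<<0 -> acc=3 shift=7 [end]
Varint 3: bytes[3:4] = 03 -> value 3 (1 byte(s))
  byte[4]=0xA7 cont=1 payload=0x27=39: acc |= 39<<0 -> acc=39 shift=7
  byte[5]=0xC5 cont=1 payload=0x45=69: acc |= 69<<7 -> acc=8871 shift=14
  byte[6]=0xBE cont=1 payload=0x3E=62: acc |= 62<<14 -> acc=1024679 shift=21
  byte[7]=0x71 cont=0 payload=0x71=113: acc |= 113<<21 -> acc=238002855 shift=28 [end]
Varint 4: bytes[4:8] = A7 C5 BE 71 -> value 238002855 (4 byte(s))
  byte[8]=0x3F cont=0 payload=0x3F=63: acc |= 63<<0 -> acc=63 shift=7 [end]
Varint 5: bytes[8:9] = 3F -> value 63 (1 byte(s))

Answer: 1 2 1 4 1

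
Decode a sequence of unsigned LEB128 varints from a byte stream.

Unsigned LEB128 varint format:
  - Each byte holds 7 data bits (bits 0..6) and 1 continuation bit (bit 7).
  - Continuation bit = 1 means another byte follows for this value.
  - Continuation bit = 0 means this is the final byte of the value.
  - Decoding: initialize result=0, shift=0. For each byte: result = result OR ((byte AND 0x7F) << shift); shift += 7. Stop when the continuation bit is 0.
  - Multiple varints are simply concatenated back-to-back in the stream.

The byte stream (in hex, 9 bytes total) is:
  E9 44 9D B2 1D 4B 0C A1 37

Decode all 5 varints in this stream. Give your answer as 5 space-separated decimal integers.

  byte[0]=0xE9 cont=1 payload=0x69=105: acc |= 105<<0 -> acc=105 shift=7
  byte[1]=0x44 cont=0 payload=0x44=68: acc |= 68<<7 -> acc=8809 shift=14 [end]
Varint 1: bytes[0:2] = E9 44 -> value 8809 (2 byte(s))
  byte[2]=0x9D cont=1 payload=0x1D=29: acc |= 29<<0 -> acc=29 shift=7
  byte[3]=0xB2 cont=1 payload=0x32=50: acc |= 50<<7 -> acc=6429 shift=14
  byte[4]=0x1D cont=0 payload=0x1D=29: acc |= 29<<14 -> acc=481565 shift=21 [end]
Varint 2: bytes[2:5] = 9D B2 1D -> value 481565 (3 byte(s))
  byte[5]=0x4B cont=0 payload=0x4B=75: acc |= 75<<0 -> acc=75 shift=7 [end]
Varint 3: bytes[5:6] = 4B -> value 75 (1 byte(s))
  byte[6]=0x0C cont=0 payload=0x0C=12: acc |= 12<<0 -> acc=12 shift=7 [end]
Varint 4: bytes[6:7] = 0C -> value 12 (1 byte(s))
  byte[7]=0xA1 cont=1 payload=0x21=33: acc |= 33<<0 -> acc=33 shift=7
  byte[8]=0x37 cont=0 payload=0x37=55: acc |= 55<<7 -> acc=7073 shift=14 [end]
Varint 5: bytes[7:9] = A1 37 -> value 7073 (2 byte(s))

Answer: 8809 481565 75 12 7073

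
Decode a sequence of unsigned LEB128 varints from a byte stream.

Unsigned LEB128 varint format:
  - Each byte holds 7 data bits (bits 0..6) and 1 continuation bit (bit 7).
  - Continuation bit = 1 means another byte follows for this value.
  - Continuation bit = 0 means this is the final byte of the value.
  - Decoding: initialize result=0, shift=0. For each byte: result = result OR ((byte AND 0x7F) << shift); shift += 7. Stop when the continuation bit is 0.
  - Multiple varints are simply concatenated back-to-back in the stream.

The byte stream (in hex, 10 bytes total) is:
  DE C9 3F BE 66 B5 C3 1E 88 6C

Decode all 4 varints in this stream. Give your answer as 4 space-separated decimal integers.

  byte[0]=0xDE cont=1 payload=0x5E=94: acc |= 94<<0 -> acc=94 shift=7
  byte[1]=0xC9 cont=1 payload=0x49=73: acc |= 73<<7 -> acc=9438 shift=14
  byte[2]=0x3F cont=0 payload=0x3F=63: acc |= 63<<14 -> acc=1041630 shift=21 [end]
Varint 1: bytes[0:3] = DE C9 3F -> value 1041630 (3 byte(s))
  byte[3]=0xBE cont=1 payload=0x3E=62: acc |= 62<<0 -> acc=62 shift=7
  byte[4]=0x66 cont=0 payload=0x66=102: acc |= 102<<7 -> acc=13118 shift=14 [end]
Varint 2: bytes[3:5] = BE 66 -> value 13118 (2 byte(s))
  byte[5]=0xB5 cont=1 payload=0x35=53: acc |= 53<<0 -> acc=53 shift=7
  byte[6]=0xC3 cont=1 payload=0x43=67: acc |= 67<<7 -> acc=8629 shift=14
  byte[7]=0x1E cont=0 payload=0x1E=30: acc |= 30<<14 -> acc=500149 shift=21 [end]
Varint 3: bytes[5:8] = B5 C3 1E -> value 500149 (3 byte(s))
  byte[8]=0x88 cont=1 payload=0x08=8: acc |= 8<<0 -> acc=8 shift=7
  byte[9]=0x6C cont=0 payload=0x6C=108: acc |= 108<<7 -> acc=13832 shift=14 [end]
Varint 4: bytes[8:10] = 88 6C -> value 13832 (2 byte(s))

Answer: 1041630 13118 500149 13832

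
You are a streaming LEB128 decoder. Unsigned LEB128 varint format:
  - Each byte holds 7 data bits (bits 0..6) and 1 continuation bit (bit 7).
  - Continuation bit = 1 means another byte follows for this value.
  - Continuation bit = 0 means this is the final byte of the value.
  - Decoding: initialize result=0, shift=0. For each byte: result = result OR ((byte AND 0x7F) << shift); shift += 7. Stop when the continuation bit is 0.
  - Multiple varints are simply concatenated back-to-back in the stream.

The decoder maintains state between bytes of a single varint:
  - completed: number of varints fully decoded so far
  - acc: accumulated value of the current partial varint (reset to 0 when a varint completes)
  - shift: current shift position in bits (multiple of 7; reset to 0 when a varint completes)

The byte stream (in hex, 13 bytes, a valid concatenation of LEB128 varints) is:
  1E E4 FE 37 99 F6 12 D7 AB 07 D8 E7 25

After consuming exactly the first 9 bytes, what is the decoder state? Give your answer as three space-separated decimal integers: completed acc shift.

Answer: 3 5591 14

Derivation:
byte[0]=0x1E cont=0 payload=0x1E: varint #1 complete (value=30); reset -> completed=1 acc=0 shift=0
byte[1]=0xE4 cont=1 payload=0x64: acc |= 100<<0 -> completed=1 acc=100 shift=7
byte[2]=0xFE cont=1 payload=0x7E: acc |= 126<<7 -> completed=1 acc=16228 shift=14
byte[3]=0x37 cont=0 payload=0x37: varint #2 complete (value=917348); reset -> completed=2 acc=0 shift=0
byte[4]=0x99 cont=1 payload=0x19: acc |= 25<<0 -> completed=2 acc=25 shift=7
byte[5]=0xF6 cont=1 payload=0x76: acc |= 118<<7 -> completed=2 acc=15129 shift=14
byte[6]=0x12 cont=0 payload=0x12: varint #3 complete (value=310041); reset -> completed=3 acc=0 shift=0
byte[7]=0xD7 cont=1 payload=0x57: acc |= 87<<0 -> completed=3 acc=87 shift=7
byte[8]=0xAB cont=1 payload=0x2B: acc |= 43<<7 -> completed=3 acc=5591 shift=14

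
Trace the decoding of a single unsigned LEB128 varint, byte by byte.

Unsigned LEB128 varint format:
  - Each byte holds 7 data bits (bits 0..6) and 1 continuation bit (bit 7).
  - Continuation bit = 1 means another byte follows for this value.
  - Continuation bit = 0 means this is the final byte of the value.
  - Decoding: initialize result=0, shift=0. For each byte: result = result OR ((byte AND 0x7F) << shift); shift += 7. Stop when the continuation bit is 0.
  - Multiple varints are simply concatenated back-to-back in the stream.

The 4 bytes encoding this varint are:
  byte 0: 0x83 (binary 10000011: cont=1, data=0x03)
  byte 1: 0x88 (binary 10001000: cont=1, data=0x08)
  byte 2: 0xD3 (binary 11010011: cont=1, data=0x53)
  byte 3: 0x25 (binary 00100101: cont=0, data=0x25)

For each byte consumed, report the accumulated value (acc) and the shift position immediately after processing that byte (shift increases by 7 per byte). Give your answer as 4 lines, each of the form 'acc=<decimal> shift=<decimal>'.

Answer: acc=3 shift=7
acc=1027 shift=14
acc=1360899 shift=21
acc=78955523 shift=28

Derivation:
byte 0=0x83: payload=0x03=3, contrib = 3<<0 = 3; acc -> 3, shift -> 7
byte 1=0x88: payload=0x08=8, contrib = 8<<7 = 1024; acc -> 1027, shift -> 14
byte 2=0xD3: payload=0x53=83, contrib = 83<<14 = 1359872; acc -> 1360899, shift -> 21
byte 3=0x25: payload=0x25=37, contrib = 37<<21 = 77594624; acc -> 78955523, shift -> 28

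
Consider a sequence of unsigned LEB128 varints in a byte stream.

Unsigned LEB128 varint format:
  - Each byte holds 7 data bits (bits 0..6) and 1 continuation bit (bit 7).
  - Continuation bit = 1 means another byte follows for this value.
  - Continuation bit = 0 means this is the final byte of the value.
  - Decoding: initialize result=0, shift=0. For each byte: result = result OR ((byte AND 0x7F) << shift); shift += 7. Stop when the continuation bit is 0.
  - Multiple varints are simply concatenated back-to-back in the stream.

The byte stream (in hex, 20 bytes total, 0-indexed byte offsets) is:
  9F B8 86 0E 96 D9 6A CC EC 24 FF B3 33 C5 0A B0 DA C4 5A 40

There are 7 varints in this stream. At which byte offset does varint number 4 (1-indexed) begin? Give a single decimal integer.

  byte[0]=0x9F cont=1 payload=0x1F=31: acc |= 31<<0 -> acc=31 shift=7
  byte[1]=0xB8 cont=1 payload=0x38=56: acc |= 56<<7 -> acc=7199 shift=14
  byte[2]=0x86 cont=1 payload=0x06=6: acc |= 6<<14 -> acc=105503 shift=21
  byte[3]=0x0E cont=0 payload=0x0E=14: acc |= 14<<21 -> acc=29465631 shift=28 [end]
Varint 1: bytes[0:4] = 9F B8 86 0E -> value 29465631 (4 byte(s))
  byte[4]=0x96 cont=1 payload=0x16=22: acc |= 22<<0 -> acc=22 shift=7
  byte[5]=0xD9 cont=1 payload=0x59=89: acc |= 89<<7 -> acc=11414 shift=14
  byte[6]=0x6A cont=0 payload=0x6A=106: acc |= 106<<14 -> acc=1748118 shift=21 [end]
Varint 2: bytes[4:7] = 96 D9 6A -> value 1748118 (3 byte(s))
  byte[7]=0xCC cont=1 payload=0x4C=76: acc |= 76<<0 -> acc=76 shift=7
  byte[8]=0xEC cont=1 payload=0x6C=108: acc |= 108<<7 -> acc=13900 shift=14
  byte[9]=0x24 cont=0 payload=0x24=36: acc |= 36<<14 -> acc=603724 shift=21 [end]
Varint 3: bytes[7:10] = CC EC 24 -> value 603724 (3 byte(s))
  byte[10]=0xFF cont=1 payload=0x7F=127: acc |= 127<<0 -> acc=127 shift=7
  byte[11]=0xB3 cont=1 payload=0x33=51: acc |= 51<<7 -> acc=6655 shift=14
  byte[12]=0x33 cont=0 payload=0x33=51: acc |= 51<<14 -> acc=842239 shift=21 [end]
Varint 4: bytes[10:13] = FF B3 33 -> value 842239 (3 byte(s))
  byte[13]=0xC5 cont=1 payload=0x45=69: acc |= 69<<0 -> acc=69 shift=7
  byte[14]=0x0A cont=0 payload=0x0A=10: acc |= 10<<7 -> acc=1349 shift=14 [end]
Varint 5: bytes[13:15] = C5 0A -> value 1349 (2 byte(s))
  byte[15]=0xB0 cont=1 payload=0x30=48: acc |= 48<<0 -> acc=48 shift=7
  byte[16]=0xDA cont=1 payload=0x5A=90: acc |= 90<<7 -> acc=11568 shift=14
  byte[17]=0xC4 cont=1 payload=0x44=68: acc |= 68<<14 -> acc=1125680 shift=21
  byte[18]=0x5A cont=0 payload=0x5A=90: acc |= 90<<21 -> acc=189869360 shift=28 [end]
Varint 6: bytes[15:19] = B0 DA C4 5A -> value 189869360 (4 byte(s))
  byte[19]=0x40 cont=0 payload=0x40=64: acc |= 64<<0 -> acc=64 shift=7 [end]
Varint 7: bytes[19:20] = 40 -> value 64 (1 byte(s))

Answer: 10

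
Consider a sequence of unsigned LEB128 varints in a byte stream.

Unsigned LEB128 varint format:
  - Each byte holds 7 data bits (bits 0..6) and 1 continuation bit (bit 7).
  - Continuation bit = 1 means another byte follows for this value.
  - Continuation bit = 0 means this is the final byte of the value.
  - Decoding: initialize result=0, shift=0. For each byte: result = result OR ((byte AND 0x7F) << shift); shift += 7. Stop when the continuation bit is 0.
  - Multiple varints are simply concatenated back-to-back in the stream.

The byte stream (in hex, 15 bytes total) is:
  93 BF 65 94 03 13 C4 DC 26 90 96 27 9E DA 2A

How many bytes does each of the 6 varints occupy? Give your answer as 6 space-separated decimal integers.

  byte[0]=0x93 cont=1 payload=0x13=19: acc |= 19<<0 -> acc=19 shift=7
  byte[1]=0xBF cont=1 payload=0x3F=63: acc |= 63<<7 -> acc=8083 shift=14
  byte[2]=0x65 cont=0 payload=0x65=101: acc |= 101<<14 -> acc=1662867 shift=21 [end]
Varint 1: bytes[0:3] = 93 BF 65 -> value 1662867 (3 byte(s))
  byte[3]=0x94 cont=1 payload=0x14=20: acc |= 20<<0 -> acc=20 shift=7
  byte[4]=0x03 cont=0 payload=0x03=3: acc |= 3<<7 -> acc=404 shift=14 [end]
Varint 2: bytes[3:5] = 94 03 -> value 404 (2 byte(s))
  byte[5]=0x13 cont=0 payload=0x13=19: acc |= 19<<0 -> acc=19 shift=7 [end]
Varint 3: bytes[5:6] = 13 -> value 19 (1 byte(s))
  byte[6]=0xC4 cont=1 payload=0x44=68: acc |= 68<<0 -> acc=68 shift=7
  byte[7]=0xDC cont=1 payload=0x5C=92: acc |= 92<<7 -> acc=11844 shift=14
  byte[8]=0x26 cont=0 payload=0x26=38: acc |= 38<<14 -> acc=634436 shift=21 [end]
Varint 4: bytes[6:9] = C4 DC 26 -> value 634436 (3 byte(s))
  byte[9]=0x90 cont=1 payload=0x10=16: acc |= 16<<0 -> acc=16 shift=7
  byte[10]=0x96 cont=1 payload=0x16=22: acc |= 22<<7 -> acc=2832 shift=14
  byte[11]=0x27 cont=0 payload=0x27=39: acc |= 39<<14 -> acc=641808 shift=21 [end]
Varint 5: bytes[9:12] = 90 96 27 -> value 641808 (3 byte(s))
  byte[12]=0x9E cont=1 payload=0x1E=30: acc |= 30<<0 -> acc=30 shift=7
  byte[13]=0xDA cont=1 payload=0x5A=90: acc |= 90<<7 -> acc=11550 shift=14
  byte[14]=0x2A cont=0 payload=0x2A=42: acc |= 42<<14 -> acc=699678 shift=21 [end]
Varint 6: bytes[12:15] = 9E DA 2A -> value 699678 (3 byte(s))

Answer: 3 2 1 3 3 3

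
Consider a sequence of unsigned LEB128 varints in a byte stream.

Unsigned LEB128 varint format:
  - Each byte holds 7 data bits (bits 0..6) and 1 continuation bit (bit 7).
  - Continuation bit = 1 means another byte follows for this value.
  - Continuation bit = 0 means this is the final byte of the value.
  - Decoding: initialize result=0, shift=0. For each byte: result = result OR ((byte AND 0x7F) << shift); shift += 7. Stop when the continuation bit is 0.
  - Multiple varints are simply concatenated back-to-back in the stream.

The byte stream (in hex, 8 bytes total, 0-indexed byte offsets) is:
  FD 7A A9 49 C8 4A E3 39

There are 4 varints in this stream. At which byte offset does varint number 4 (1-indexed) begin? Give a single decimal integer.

Answer: 6

Derivation:
  byte[0]=0xFD cont=1 payload=0x7D=125: acc |= 125<<0 -> acc=125 shift=7
  byte[1]=0x7A cont=0 payload=0x7A=122: acc |= 122<<7 -> acc=15741 shift=14 [end]
Varint 1: bytes[0:2] = FD 7A -> value 15741 (2 byte(s))
  byte[2]=0xA9 cont=1 payload=0x29=41: acc |= 41<<0 -> acc=41 shift=7
  byte[3]=0x49 cont=0 payload=0x49=73: acc |= 73<<7 -> acc=9385 shift=14 [end]
Varint 2: bytes[2:4] = A9 49 -> value 9385 (2 byte(s))
  byte[4]=0xC8 cont=1 payload=0x48=72: acc |= 72<<0 -> acc=72 shift=7
  byte[5]=0x4A cont=0 payload=0x4A=74: acc |= 74<<7 -> acc=9544 shift=14 [end]
Varint 3: bytes[4:6] = C8 4A -> value 9544 (2 byte(s))
  byte[6]=0xE3 cont=1 payload=0x63=99: acc |= 99<<0 -> acc=99 shift=7
  byte[7]=0x39 cont=0 payload=0x39=57: acc |= 57<<7 -> acc=7395 shift=14 [end]
Varint 4: bytes[6:8] = E3 39 -> value 7395 (2 byte(s))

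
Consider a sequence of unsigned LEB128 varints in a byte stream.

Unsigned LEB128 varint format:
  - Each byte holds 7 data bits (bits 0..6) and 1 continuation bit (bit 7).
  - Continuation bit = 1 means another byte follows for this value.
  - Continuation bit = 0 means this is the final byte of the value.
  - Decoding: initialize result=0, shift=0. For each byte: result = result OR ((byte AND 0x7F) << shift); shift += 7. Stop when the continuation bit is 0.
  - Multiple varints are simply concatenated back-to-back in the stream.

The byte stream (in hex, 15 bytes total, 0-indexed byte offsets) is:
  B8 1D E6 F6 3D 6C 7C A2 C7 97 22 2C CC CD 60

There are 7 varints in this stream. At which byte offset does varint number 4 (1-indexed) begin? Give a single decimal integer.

Answer: 6

Derivation:
  byte[0]=0xB8 cont=1 payload=0x38=56: acc |= 56<<0 -> acc=56 shift=7
  byte[1]=0x1D cont=0 payload=0x1D=29: acc |= 29<<7 -> acc=3768 shift=14 [end]
Varint 1: bytes[0:2] = B8 1D -> value 3768 (2 byte(s))
  byte[2]=0xE6 cont=1 payload=0x66=102: acc |= 102<<0 -> acc=102 shift=7
  byte[3]=0xF6 cont=1 payload=0x76=118: acc |= 118<<7 -> acc=15206 shift=14
  byte[4]=0x3D cont=0 payload=0x3D=61: acc |= 61<<14 -> acc=1014630 shift=21 [end]
Varint 2: bytes[2:5] = E6 F6 3D -> value 1014630 (3 byte(s))
  byte[5]=0x6C cont=0 payload=0x6C=108: acc |= 108<<0 -> acc=108 shift=7 [end]
Varint 3: bytes[5:6] = 6C -> value 108 (1 byte(s))
  byte[6]=0x7C cont=0 payload=0x7C=124: acc |= 124<<0 -> acc=124 shift=7 [end]
Varint 4: bytes[6:7] = 7C -> value 124 (1 byte(s))
  byte[7]=0xA2 cont=1 payload=0x22=34: acc |= 34<<0 -> acc=34 shift=7
  byte[8]=0xC7 cont=1 payload=0x47=71: acc |= 71<<7 -> acc=9122 shift=14
  byte[9]=0x97 cont=1 payload=0x17=23: acc |= 23<<14 -> acc=385954 shift=21
  byte[10]=0x22 cont=0 payload=0x22=34: acc |= 34<<21 -> acc=71689122 shift=28 [end]
Varint 5: bytes[7:11] = A2 C7 97 22 -> value 71689122 (4 byte(s))
  byte[11]=0x2C cont=0 payload=0x2C=44: acc |= 44<<0 -> acc=44 shift=7 [end]
Varint 6: bytes[11:12] = 2C -> value 44 (1 byte(s))
  byte[12]=0xCC cont=1 payload=0x4C=76: acc |= 76<<0 -> acc=76 shift=7
  byte[13]=0xCD cont=1 payload=0x4D=77: acc |= 77<<7 -> acc=9932 shift=14
  byte[14]=0x60 cont=0 payload=0x60=96: acc |= 96<<14 -> acc=1582796 shift=21 [end]
Varint 7: bytes[12:15] = CC CD 60 -> value 1582796 (3 byte(s))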